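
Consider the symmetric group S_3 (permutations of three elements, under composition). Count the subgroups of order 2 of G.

3

|G| = 6 and 2 | 6, so subgroups of order 2 are possible by Lagrange.
The subgroups of order 2 are: {e, (1 2)}; {e, (1 3)}; {e, (2 3)}.
So G has 3 subgroups of order 2.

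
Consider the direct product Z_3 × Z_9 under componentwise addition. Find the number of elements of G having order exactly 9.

18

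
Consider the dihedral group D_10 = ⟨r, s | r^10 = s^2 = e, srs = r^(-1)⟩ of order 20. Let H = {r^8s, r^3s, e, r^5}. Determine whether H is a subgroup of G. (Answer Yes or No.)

Yes

|H| = 4 divides |G| = 20, consistent with Lagrange.
H contains the identity, every element's inverse is in H, and H is closed under ·: it is a subgroup.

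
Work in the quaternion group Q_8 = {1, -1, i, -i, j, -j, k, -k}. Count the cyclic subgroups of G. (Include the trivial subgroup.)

Each element a generates a cyclic subgroup ⟨a⟩; distinct elements may generate the same one (a cyclic group of order d has φ(d) generators).
Cyclic subgroups by order — order 1: 1; order 2: 1; order 4: 3.
Total: 5.

5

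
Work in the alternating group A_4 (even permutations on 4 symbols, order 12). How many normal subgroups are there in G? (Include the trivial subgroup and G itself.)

3

G has 10 subgroups. Checking conjugation-invariance by order — order 1: 1/1 normal; order 2: 0/3 normal; order 3: 0/4 normal; order 4: 1/1 normal; order 12: 1/1 normal.
Total normal subgroups: 3.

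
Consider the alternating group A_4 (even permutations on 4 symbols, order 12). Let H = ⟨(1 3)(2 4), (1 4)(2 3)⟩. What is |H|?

4

|⟨(1 3)(2 4)⟩| = 2 and |⟨(1 4)(2 3)⟩| = 2, so |H| is a multiple of lcm(2, 2) = 2 and divides |G| = 12.
Closing under the operation: H = {e, (1 2)(3 4), (1 3)(2 4), (1 4)(2 3)}, so |H| = 4.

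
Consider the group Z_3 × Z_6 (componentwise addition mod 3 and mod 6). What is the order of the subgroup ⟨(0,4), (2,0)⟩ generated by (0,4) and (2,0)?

|⟨(0,4)⟩| = 3 and |⟨(2,0)⟩| = 3, so |H| is a multiple of lcm(3, 3) = 3 and divides |G| = 18.
Closing under the operation: H = {(0,0), (0,2), (0,4), (1,0), (1,2), (1,4), (2,0), (2,2), (2,4)}, so |H| = 9.

9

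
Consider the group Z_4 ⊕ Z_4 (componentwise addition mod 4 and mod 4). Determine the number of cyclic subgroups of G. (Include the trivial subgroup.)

A cyclic subgroup of order d is generated by each of its φ(d) elements of order d, so the cyclic subgroups of order d number (#elements of order d)/φ(d).
Cyclic subgroups by order — order 1: 1; order 2: 3; order 4: 6.
Total: 10.

10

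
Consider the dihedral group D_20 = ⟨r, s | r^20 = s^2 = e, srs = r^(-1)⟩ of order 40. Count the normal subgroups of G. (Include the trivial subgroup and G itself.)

9

G has 48 subgroups. Checking conjugation-invariance by order — order 1: 1/1 normal; order 2: 1/21 normal; order 4: 1/11 normal; order 5: 1/1 normal; order 8: 0/5 normal; order 10: 1/5 normal; order 20: 3/3 normal; order 40: 1/1 normal.
Total normal subgroups: 9.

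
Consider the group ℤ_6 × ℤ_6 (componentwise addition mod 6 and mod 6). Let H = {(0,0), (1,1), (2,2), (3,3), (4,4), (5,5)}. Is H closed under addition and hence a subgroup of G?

|H| = 6 divides |G| = 36, consistent with Lagrange.
H contains the identity, every element's inverse is in H, and H is closed under +: it is a subgroup.
In fact H = ⟨(5,5)⟩.

Yes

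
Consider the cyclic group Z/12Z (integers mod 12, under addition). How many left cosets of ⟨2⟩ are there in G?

2

|⟨2⟩| = 6 and |G| = 12.
By Lagrange, [G : H] = |G|/|H| = 12/6 = 2.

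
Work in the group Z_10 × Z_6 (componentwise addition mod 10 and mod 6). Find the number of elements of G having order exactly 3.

An element (a,b) has order lcm(ord(a), ord(b)); count pairs with lcm equal to 3.
Enumerating gives 2 such elements.

2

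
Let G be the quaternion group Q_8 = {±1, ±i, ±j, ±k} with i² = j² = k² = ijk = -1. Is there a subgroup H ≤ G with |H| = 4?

4 | 8. A subgroup of order 4 is {1, -1, i, -i}.

Yes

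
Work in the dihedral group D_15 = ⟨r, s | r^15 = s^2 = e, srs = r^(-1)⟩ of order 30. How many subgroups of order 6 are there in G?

5

|G| = 30 and 6 | 30, so subgroups of order 6 are possible by Lagrange.
The subgroups of order 6 are: {e, r^5, r^10, s, r^5s, r^10s}; {e, r^5, r^10, rs, r^6s, r^11s}; {e, r^5, r^10, r^2s, r^7s, r^12s}; {e, r^5, r^10, r^3s, r^8s, r^13s}; … (5 in all).
So G has 5 subgroups of order 6.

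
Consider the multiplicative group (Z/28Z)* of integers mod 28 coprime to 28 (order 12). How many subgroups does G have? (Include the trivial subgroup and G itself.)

10

|G| = 12, so by Lagrange every subgroup order divides 12. Divisors: 1, 2, 3, 4, 6, 12.
Subgroups by order — order 1: 1; order 2: 3; order 3: 1; order 4: 1; order 6: 3; order 12: 1.
Total: 1 + 3 + 1 + 1 + 3 + 1 = 10.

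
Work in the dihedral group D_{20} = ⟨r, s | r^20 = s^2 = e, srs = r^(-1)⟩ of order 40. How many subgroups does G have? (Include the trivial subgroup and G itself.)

|G| = 40, so by Lagrange every subgroup order divides 40. Divisors: 1, 2, 4, 5, 8, 10, 20, 40.
Subgroups by order — order 1: 1; order 2: 21; order 4: 11; order 5: 1; order 8: 5; order 10: 5; order 20: 3; order 40: 1.
Total: 1 + 21 + 11 + 1 + 5 + 5 + 3 + 1 = 48.

48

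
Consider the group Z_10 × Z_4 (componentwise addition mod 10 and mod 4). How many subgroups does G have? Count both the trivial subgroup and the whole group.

16

|G| = 40, so by Lagrange every subgroup order divides 40. Divisors: 1, 2, 4, 5, 8, 10, 20, 40.
Subgroups by order — order 1: 1; order 2: 3; order 4: 3; order 5: 1; order 8: 1; order 10: 3; order 20: 3; order 40: 1.
Total: 1 + 3 + 3 + 1 + 1 + 3 + 3 + 1 = 16.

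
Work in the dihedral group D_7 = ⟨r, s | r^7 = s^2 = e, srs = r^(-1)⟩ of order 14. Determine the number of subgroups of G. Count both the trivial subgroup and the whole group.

10

|G| = 14, so by Lagrange every subgroup order divides 14. Divisors: 1, 2, 7, 14.
Subgroups by order — order 1: 1; order 2: 7; order 7: 1; order 14: 1.
Total: 1 + 7 + 1 + 1 = 10.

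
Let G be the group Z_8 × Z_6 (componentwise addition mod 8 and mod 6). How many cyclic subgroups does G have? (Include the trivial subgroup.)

Each element a generates a cyclic subgroup ⟨a⟩; distinct elements may generate the same one (a cyclic group of order d has φ(d) generators).
Cyclic subgroups by order — order 1: 1; order 2: 3; order 3: 1; order 4: 2; order 6: 3; order 8: 2; order 12: 2; order 24: 2.
Total: 16.

16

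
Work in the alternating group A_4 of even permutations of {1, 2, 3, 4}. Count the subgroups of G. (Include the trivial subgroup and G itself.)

10

|G| = 12, so by Lagrange every subgroup order divides 12. Divisors: 1, 2, 3, 4, 6, 12.
Subgroups by order — order 1: 1; order 2: 3; order 3: 4; order 4: 1; order 6: 0; order 12: 1.
Total: 1 + 3 + 4 + 1 + 0 + 1 = 10.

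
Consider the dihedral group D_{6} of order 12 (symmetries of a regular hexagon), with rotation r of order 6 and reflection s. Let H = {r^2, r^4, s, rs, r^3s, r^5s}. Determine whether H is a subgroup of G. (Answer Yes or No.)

No

The identity e ∉ H, so H is not a subgroup.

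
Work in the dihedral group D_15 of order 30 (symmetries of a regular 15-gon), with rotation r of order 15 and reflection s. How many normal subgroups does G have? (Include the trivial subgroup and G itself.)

5

G has 28 subgroups. Checking conjugation-invariance by order — order 1: 1/1 normal; order 2: 0/15 normal; order 3: 1/1 normal; order 5: 1/1 normal; order 6: 0/5 normal; order 10: 0/3 normal; order 15: 1/1 normal; order 30: 1/1 normal.
Total normal subgroups: 5.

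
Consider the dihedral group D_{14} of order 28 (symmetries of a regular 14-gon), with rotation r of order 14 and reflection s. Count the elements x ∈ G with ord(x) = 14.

The elements of order 14 are: r, r^3, r^5, r^9, r^11, r^13.
That's 6.

6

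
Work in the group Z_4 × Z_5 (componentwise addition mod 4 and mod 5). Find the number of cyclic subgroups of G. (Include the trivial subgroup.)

A cyclic subgroup of order d is generated by each of its φ(d) elements of order d, so the cyclic subgroups of order d number (#elements of order d)/φ(d).
Cyclic subgroups by order — order 1: 1; order 2: 1; order 4: 1; order 5: 1; order 10: 1; order 20: 1.
Total: 6.

6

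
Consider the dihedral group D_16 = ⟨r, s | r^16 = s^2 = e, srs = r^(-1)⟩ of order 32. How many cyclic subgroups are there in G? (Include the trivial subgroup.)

Each element a generates a cyclic subgroup ⟨a⟩; distinct elements may generate the same one (a cyclic group of order d has φ(d) generators).
Cyclic subgroups by order — order 1: 1; order 2: 17; order 4: 1; order 8: 1; order 16: 1.
Total: 21.

21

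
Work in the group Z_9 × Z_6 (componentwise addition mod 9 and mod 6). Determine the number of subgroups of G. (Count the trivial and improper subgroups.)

20

|G| = 54, so by Lagrange every subgroup order divides 54. Divisors: 1, 2, 3, 6, 9, 18, 27, 54.
Subgroups by order — order 1: 1; order 2: 1; order 3: 4; order 6: 4; order 9: 4; order 18: 4; order 27: 1; order 54: 1.
Total: 1 + 1 + 4 + 4 + 4 + 4 + 1 + 1 = 20.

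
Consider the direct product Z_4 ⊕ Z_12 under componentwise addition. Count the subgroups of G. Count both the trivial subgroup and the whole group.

30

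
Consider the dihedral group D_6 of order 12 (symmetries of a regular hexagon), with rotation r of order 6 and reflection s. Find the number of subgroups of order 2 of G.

7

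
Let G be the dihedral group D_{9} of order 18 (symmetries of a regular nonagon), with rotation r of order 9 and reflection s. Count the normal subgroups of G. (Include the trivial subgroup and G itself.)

4

G has 16 subgroups. Checking conjugation-invariance by order — order 1: 1/1 normal; order 2: 0/9 normal; order 3: 1/1 normal; order 6: 0/3 normal; order 9: 1/1 normal; order 18: 1/1 normal.
Total normal subgroups: 4.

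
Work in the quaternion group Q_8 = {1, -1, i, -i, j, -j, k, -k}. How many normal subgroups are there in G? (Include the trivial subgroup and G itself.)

6

G has 6 subgroups. Checking conjugation-invariance by order — order 1: 1/1 normal; order 2: 1/1 normal; order 4: 3/3 normal; order 8: 1/1 normal.
Total normal subgroups: 6.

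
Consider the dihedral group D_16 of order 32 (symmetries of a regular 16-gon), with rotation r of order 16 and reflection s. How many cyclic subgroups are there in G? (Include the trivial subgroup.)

A cyclic subgroup of order d is generated by each of its φ(d) elements of order d, so the cyclic subgroups of order d number (#elements of order d)/φ(d).
Cyclic subgroups by order — order 1: 1; order 2: 17; order 4: 1; order 8: 1; order 16: 1.
Total: 21.

21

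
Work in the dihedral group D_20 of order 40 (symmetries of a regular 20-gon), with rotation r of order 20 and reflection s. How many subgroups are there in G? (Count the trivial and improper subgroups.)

48

|G| = 40, so by Lagrange every subgroup order divides 40. Divisors: 1, 2, 4, 5, 8, 10, 20, 40.
Subgroups by order — order 1: 1; order 2: 21; order 4: 11; order 5: 1; order 8: 5; order 10: 5; order 20: 3; order 40: 1.
Total: 1 + 21 + 11 + 1 + 5 + 5 + 3 + 1 = 48.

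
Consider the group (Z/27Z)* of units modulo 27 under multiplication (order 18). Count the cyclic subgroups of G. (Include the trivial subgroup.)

6

A cyclic subgroup of order d is generated by each of its φ(d) elements of order d, so the cyclic subgroups of order d number (#elements of order d)/φ(d).
Cyclic subgroups by order — order 1: 1; order 2: 1; order 3: 1; order 6: 1; order 9: 1; order 18: 1.
Total: 6.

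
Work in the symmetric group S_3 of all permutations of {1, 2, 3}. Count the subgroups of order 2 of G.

3

|G| = 6 and 2 | 6, so subgroups of order 2 are possible by Lagrange.
The subgroups of order 2 are: {e, (1 2)}; {e, (1 3)}; {e, (2 3)}.
So G has 3 subgroups of order 2.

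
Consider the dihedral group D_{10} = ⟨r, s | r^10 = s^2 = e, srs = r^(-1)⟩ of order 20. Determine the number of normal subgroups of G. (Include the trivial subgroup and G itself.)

7

G has 22 subgroups. Checking conjugation-invariance by order — order 1: 1/1 normal; order 2: 1/11 normal; order 4: 0/5 normal; order 5: 1/1 normal; order 10: 3/3 normal; order 20: 1/1 normal.
Total normal subgroups: 7.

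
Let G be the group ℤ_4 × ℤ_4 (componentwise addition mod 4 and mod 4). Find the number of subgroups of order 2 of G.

|G| = 16 and 2 | 16, so subgroups of order 2 are possible by Lagrange.
The subgroups of order 2 are: {(0,0), (0,2)}; {(0,0), (2,0)}; {(0,0), (2,2)}.
So G has 3 subgroups of order 2.

3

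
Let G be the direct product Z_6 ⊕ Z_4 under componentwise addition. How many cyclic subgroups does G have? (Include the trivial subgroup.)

12

A cyclic subgroup of order d is generated by each of its φ(d) elements of order d, so the cyclic subgroups of order d number (#elements of order d)/φ(d).
Cyclic subgroups by order — order 1: 1; order 2: 3; order 3: 1; order 4: 2; order 6: 3; order 12: 2.
Total: 12.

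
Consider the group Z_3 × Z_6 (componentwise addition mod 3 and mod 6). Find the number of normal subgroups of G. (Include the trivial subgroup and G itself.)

G is abelian, so every subgroup is normal.
G has 12 subgroups in total, hence 12 normal subgroups.

12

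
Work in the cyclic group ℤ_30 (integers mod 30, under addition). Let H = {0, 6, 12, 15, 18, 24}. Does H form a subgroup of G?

Closure fails: 18 + 15 = 3 ∉ H. So H is not a subgroup.

No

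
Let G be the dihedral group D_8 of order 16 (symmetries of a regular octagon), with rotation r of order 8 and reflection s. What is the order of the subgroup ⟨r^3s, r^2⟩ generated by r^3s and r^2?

|⟨r^3s⟩| = 2 and |⟨r^2⟩| = 4, so |H| is a multiple of lcm(2, 4) = 4 and divides |G| = 16.
Closing under the operation: H = {e, r^2, r^4, r^6, rs, r^3s, r^5s, r^7s}, so |H| = 8.

8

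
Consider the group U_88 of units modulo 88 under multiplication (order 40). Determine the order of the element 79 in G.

Compute successive powers of 79 mod 88: 79, 81, 63, 49, 87, 9, 7, 25, …; 79^10 ≡ 1 (mod 88).
So |⟨79⟩| = 10.

10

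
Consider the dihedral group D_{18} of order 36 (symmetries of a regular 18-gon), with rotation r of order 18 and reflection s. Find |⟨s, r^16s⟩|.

|⟨s⟩| = 2 and |⟨r^16s⟩| = 2, so |H| is a multiple of lcm(2, 2) = 2 and divides |G| = 36.
Closing under the operation: H = {e, r^2, r^4, r^6, r^8, r^10, r^12, r^14, r^16, s, r^2s, r^4s, r^6s, r^8s, r^10s, r^12s, r^14s, r^16s}, so |H| = 18.

18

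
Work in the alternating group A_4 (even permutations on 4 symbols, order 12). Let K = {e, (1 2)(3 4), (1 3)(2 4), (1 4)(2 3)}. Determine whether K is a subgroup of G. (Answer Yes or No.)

|K| = 4 divides |G| = 12, consistent with Lagrange.
K contains the identity, every element's inverse is in K, and K is closed under ∘: it is a subgroup.

Yes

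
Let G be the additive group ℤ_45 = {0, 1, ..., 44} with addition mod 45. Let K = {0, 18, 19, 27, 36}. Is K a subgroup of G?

No

19 ∈ K but its inverse 26 ∉ K, so K is not a subgroup.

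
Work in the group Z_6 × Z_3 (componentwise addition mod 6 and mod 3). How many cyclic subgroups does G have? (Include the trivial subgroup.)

10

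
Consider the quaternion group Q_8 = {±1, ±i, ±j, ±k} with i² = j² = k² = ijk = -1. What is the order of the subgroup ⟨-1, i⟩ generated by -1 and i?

4

|⟨-1⟩| = 2 and |⟨i⟩| = 4, so |H| is a multiple of lcm(2, 4) = 4 and divides |G| = 8.
Closing under the operation: H = {1, -1, i, -i}, so |H| = 4.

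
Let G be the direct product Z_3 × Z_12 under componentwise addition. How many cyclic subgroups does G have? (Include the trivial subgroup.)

15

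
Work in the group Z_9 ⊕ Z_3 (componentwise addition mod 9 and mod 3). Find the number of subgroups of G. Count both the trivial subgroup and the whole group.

|G| = 27, so by Lagrange every subgroup order divides 27. Divisors: 1, 3, 9, 27.
Subgroups by order — order 1: 1; order 3: 4; order 9: 4; order 27: 1.
Total: 1 + 4 + 4 + 1 = 10.

10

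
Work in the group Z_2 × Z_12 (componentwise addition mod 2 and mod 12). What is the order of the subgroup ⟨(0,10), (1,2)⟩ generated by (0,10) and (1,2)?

12

|⟨(0,10)⟩| = 6 and |⟨(1,2)⟩| = 6, so |H| is a multiple of lcm(6, 6) = 6 and divides |G| = 24.
Closing under the operation: H = {(0,0), (0,2), (0,4), (0,6), (0,8), (0,10), (1,0), (1,2), (1,4), (1,6), (1,8), (1,10)}, so |H| = 12.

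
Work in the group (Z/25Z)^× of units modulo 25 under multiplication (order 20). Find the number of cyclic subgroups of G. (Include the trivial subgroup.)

6

A cyclic subgroup of order d is generated by each of its φ(d) elements of order d, so the cyclic subgroups of order d number (#elements of order d)/φ(d).
Cyclic subgroups by order — order 1: 1; order 2: 1; order 4: 1; order 5: 1; order 10: 1; order 20: 1.
Total: 6.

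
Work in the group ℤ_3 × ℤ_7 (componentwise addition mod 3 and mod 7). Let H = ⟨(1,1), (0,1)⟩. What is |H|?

|⟨(1,1)⟩| = 21 and |⟨(0,1)⟩| = 7, so |H| is a multiple of lcm(21, 7) = 21 and divides |G| = 21.
Closing {(1,1), (0,1)} under the group operation gives all of G, so |H| = 21.

21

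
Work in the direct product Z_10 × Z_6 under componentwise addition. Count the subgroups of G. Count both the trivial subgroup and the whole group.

20

|G| = 60, so by Lagrange every subgroup order divides 60. Divisors: 1, 2, 3, 4, 5, 6, 10, 12, 15, 20, 30, 60.
Subgroups by order — order 1: 1; order 2: 3; order 3: 1; order 4: 1; order 5: 1; order 6: 3; order 10: 3; order 12: 1; order 15: 1; order 20: 1; order 30: 3; order 60: 1.
Total: 1 + 3 + 1 + 1 + 1 + 3 + 3 + 1 + 1 + 1 + 3 + 1 = 20.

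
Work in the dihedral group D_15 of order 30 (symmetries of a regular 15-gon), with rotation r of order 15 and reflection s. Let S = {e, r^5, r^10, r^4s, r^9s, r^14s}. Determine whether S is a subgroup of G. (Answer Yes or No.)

|S| = 6 divides |G| = 30, consistent with Lagrange.
S contains the identity, every element's inverse is in S, and S is closed under ·: it is a subgroup.

Yes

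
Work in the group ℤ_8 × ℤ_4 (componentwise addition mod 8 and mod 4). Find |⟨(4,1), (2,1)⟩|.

16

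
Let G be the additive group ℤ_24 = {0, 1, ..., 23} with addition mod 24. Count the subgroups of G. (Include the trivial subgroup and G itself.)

8

Subgroups of the cyclic group ℤ_24 correspond bijectively to divisors of 24.
Divisors of 24: 1, 2, 3, 4, 6, 8, 12, 24.
So ℤ_24 has 8 subgroups.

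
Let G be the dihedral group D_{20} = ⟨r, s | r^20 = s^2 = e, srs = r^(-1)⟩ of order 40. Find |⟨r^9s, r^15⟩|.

8

|⟨r^9s⟩| = 2 and |⟨r^15⟩| = 4, so |H| is a multiple of lcm(2, 4) = 4 and divides |G| = 40.
Closing under the operation: H = {e, r^5, r^10, r^15, r^4s, r^9s, r^14s, r^19s}, so |H| = 8.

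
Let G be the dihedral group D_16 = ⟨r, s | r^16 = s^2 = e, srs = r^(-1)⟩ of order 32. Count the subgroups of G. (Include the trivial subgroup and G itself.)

|G| = 32, so by Lagrange every subgroup order divides 32. Divisors: 1, 2, 4, 8, 16, 32.
Subgroups by order — order 1: 1; order 2: 17; order 4: 9; order 8: 5; order 16: 3; order 32: 1.
Total: 1 + 17 + 9 + 5 + 3 + 1 = 36.

36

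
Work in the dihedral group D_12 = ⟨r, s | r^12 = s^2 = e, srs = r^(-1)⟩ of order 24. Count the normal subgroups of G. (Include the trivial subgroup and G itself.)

G has 34 subgroups. Checking conjugation-invariance by order — order 1: 1/1 normal; order 2: 1/13 normal; order 3: 1/1 normal; order 4: 1/7 normal; order 6: 1/5 normal; order 8: 0/3 normal; order 12: 3/3 normal; order 24: 1/1 normal.
Total normal subgroups: 9.

9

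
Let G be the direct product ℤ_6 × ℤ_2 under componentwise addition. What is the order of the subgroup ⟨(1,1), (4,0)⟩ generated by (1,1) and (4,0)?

|⟨(1,1)⟩| = 6 and |⟨(4,0)⟩| = 3, so |H| is a multiple of lcm(6, 3) = 6 and divides |G| = 12.
Closing under the operation: H = {(0,0), (1,1), (2,0), (3,1), (4,0), (5,1)}, so |H| = 6.

6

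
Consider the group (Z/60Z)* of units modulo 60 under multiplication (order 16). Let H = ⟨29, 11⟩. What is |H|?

|⟨29⟩| = 2 and |⟨11⟩| = 2, so |H| is a multiple of lcm(2, 2) = 2 and divides |G| = 16.
Closing under the operation: H = {1, 11, 19, 29}, so |H| = 4.

4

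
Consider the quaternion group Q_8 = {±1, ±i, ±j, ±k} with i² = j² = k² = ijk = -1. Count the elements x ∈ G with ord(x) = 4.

6

The elements of order 4 are: i, -i, j, -j, k, -k.
That's 6.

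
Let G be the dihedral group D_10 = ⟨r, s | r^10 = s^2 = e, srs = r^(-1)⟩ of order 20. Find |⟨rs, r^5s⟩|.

|⟨rs⟩| = 2 and |⟨r^5s⟩| = 2, so |H| is a multiple of lcm(2, 2) = 2 and divides |G| = 20.
Closing under the operation: H = {e, r^2, r^4, r^6, r^8, rs, r^3s, r^5s, r^7s, r^9s}, so |H| = 10.

10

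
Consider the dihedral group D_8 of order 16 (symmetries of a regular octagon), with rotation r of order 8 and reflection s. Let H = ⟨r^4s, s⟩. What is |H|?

|⟨r^4s⟩| = 2 and |⟨s⟩| = 2, so |H| is a multiple of lcm(2, 2) = 2 and divides |G| = 16.
Closing under the operation: H = {e, r^4, s, r^4s}, so |H| = 4.

4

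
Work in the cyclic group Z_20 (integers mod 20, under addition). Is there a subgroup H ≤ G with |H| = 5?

5 | 20. A subgroup of order 5 is {0, 4, 8, 12, 16}.

Yes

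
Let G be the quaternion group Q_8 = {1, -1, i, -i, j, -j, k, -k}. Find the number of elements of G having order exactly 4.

The elements of order 4 are: i, -i, j, -j, k, -k.
That's 6.

6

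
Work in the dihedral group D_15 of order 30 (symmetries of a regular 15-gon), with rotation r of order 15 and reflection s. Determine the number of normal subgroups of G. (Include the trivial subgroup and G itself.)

5

G has 28 subgroups. Checking conjugation-invariance by order — order 1: 1/1 normal; order 2: 0/15 normal; order 3: 1/1 normal; order 5: 1/1 normal; order 6: 0/5 normal; order 10: 0/3 normal; order 15: 1/1 normal; order 30: 1/1 normal.
Total normal subgroups: 5.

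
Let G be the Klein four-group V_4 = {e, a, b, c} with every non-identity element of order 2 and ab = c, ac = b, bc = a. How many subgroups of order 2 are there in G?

3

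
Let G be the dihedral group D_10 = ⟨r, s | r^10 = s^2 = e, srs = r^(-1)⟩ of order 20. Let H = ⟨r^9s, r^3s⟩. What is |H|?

|⟨r^9s⟩| = 2 and |⟨r^3s⟩| = 2, so |H| is a multiple of lcm(2, 2) = 2 and divides |G| = 20.
Closing under the operation: H = {e, r^2, r^4, r^6, r^8, rs, r^3s, r^5s, r^7s, r^9s}, so |H| = 10.

10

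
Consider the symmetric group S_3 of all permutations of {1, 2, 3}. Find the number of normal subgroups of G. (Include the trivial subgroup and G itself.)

G has 6 subgroups. Checking conjugation-invariance by order — order 1: 1/1 normal; order 2: 0/3 normal; order 3: 1/1 normal; order 6: 1/1 normal.
Total normal subgroups: 3.

3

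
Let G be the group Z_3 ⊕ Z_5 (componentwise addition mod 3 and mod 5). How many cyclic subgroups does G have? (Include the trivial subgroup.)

4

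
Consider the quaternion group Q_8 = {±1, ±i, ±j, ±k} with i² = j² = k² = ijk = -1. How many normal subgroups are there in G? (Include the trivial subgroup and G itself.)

G has 6 subgroups. Checking conjugation-invariance by order — order 1: 1/1 normal; order 2: 1/1 normal; order 4: 3/3 normal; order 8: 1/1 normal.
Total normal subgroups: 6.

6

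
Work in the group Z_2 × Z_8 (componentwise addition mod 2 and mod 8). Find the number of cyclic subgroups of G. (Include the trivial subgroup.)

8

A cyclic subgroup of order d is generated by each of its φ(d) elements of order d, so the cyclic subgroups of order d number (#elements of order d)/φ(d).
Cyclic subgroups by order — order 1: 1; order 2: 3; order 4: 2; order 8: 2.
Total: 8.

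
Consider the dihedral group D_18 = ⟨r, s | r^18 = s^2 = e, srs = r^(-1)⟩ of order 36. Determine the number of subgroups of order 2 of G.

19

|G| = 36 and 2 | 36, so subgroups of order 2 are possible by Lagrange.
The subgroups of order 2 are: {e, r^10s}; {e, r^11s}; {e, r^12s}; {e, r^13s}; … (19 in all).
So G has 19 subgroups of order 2.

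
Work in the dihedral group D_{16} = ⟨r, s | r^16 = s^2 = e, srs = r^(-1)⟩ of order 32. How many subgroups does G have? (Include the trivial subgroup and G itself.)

|G| = 32, so by Lagrange every subgroup order divides 32. Divisors: 1, 2, 4, 8, 16, 32.
Subgroups by order — order 1: 1; order 2: 17; order 4: 9; order 8: 5; order 16: 3; order 32: 1.
Total: 1 + 17 + 9 + 5 + 3 + 1 = 36.

36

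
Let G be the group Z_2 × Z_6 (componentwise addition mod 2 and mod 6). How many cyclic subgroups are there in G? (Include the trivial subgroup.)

A cyclic subgroup of order d is generated by each of its φ(d) elements of order d, so the cyclic subgroups of order d number (#elements of order d)/φ(d).
Cyclic subgroups by order — order 1: 1; order 2: 3; order 3: 1; order 6: 3.
Total: 8.

8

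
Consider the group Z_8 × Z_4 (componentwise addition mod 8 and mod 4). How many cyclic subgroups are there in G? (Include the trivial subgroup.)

14

Group the elements of G by the cyclic subgroup they generate; each cyclic subgroup of order d accounts for φ(d) elements.
Cyclic subgroups by order — order 1: 1; order 2: 3; order 4: 6; order 8: 4.
Total: 14.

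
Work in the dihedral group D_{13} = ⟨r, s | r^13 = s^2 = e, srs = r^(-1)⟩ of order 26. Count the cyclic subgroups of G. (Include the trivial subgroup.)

Each element a generates a cyclic subgroup ⟨a⟩; distinct elements may generate the same one (a cyclic group of order d has φ(d) generators).
Cyclic subgroups by order — order 1: 1; order 2: 13; order 13: 1.
Total: 15.

15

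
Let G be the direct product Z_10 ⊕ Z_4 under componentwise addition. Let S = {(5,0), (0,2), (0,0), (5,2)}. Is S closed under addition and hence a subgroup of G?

|S| = 4 divides |G| = 40, consistent with Lagrange.
S contains the identity, every element's inverse is in S, and S is closed under +: it is a subgroup.

Yes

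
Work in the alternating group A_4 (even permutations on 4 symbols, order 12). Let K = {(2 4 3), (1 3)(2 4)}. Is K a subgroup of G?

No

The identity e ∉ K, so K is not a subgroup.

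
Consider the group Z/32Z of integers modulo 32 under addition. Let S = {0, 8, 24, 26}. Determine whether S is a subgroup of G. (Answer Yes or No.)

No

26 ∈ S but its inverse 6 ∉ S, so S is not a subgroup.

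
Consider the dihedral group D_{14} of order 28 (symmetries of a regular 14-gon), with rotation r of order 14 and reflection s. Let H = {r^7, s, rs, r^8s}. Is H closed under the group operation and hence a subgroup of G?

No

The identity e ∉ H, so H is not a subgroup.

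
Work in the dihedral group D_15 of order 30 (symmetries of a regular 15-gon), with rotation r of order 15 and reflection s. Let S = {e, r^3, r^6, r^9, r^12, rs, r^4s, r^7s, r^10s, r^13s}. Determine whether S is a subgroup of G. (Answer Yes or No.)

|S| = 10 divides |G| = 30, consistent with Lagrange.
S contains the identity, every element's inverse is in S, and S is closed under ·: it is a subgroup.

Yes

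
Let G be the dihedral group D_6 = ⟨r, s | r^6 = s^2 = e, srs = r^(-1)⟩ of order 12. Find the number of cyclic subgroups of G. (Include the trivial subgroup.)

10

A cyclic subgroup of order d is generated by each of its φ(d) elements of order d, so the cyclic subgroups of order d number (#elements of order d)/φ(d).
Cyclic subgroups by order — order 1: 1; order 2: 7; order 3: 1; order 6: 1.
Total: 10.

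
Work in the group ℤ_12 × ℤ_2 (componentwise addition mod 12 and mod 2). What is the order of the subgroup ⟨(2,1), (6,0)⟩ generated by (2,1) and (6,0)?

12

|⟨(2,1)⟩| = 6 and |⟨(6,0)⟩| = 2, so |H| is a multiple of lcm(6, 2) = 6 and divides |G| = 24.
Closing under the operation: H = {(0,0), (0,1), (2,0), (2,1), (4,0), (4,1), (6,0), (6,1), (8,0), (8,1), (10,0), (10,1)}, so |H| = 12.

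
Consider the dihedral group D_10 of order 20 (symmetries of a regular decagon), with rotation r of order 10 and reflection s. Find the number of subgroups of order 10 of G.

3

|G| = 20 and 10 | 20, so subgroups of order 10 are possible by Lagrange.
The subgroups of order 10 are: {e, r, r^2, r^3, r^4, r^5, r^6, r^7, r^8, r^9}; {e, r^2, r^4, r^6, r^8, s, r^2s, r^4s, r^6s, r^8s}; {e, r^2, r^4, r^6, r^8, rs, r^3s, r^5s, r^7s, r^9s}.
So G has 3 subgroups of order 10.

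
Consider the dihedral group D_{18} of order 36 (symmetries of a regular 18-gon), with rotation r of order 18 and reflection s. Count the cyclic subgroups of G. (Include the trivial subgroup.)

Each element a generates a cyclic subgroup ⟨a⟩; distinct elements may generate the same one (a cyclic group of order d has φ(d) generators).
Cyclic subgroups by order — order 1: 1; order 2: 19; order 3: 1; order 6: 1; order 9: 1; order 18: 1.
Total: 24.

24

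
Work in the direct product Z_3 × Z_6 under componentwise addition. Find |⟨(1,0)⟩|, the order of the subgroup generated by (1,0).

The order of (1,0) in Z_3 × Z_6 is lcm(ord(1) in Z_3, ord(0) in Z_6).
ord(1) = 3 and ord(0) = 1, so |⟨(1,0)⟩| = lcm(3, 1) = 3.

3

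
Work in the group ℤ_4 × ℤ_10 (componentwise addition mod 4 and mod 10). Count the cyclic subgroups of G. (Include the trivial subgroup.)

Group the elements of G by the cyclic subgroup they generate; each cyclic subgroup of order d accounts for φ(d) elements.
Cyclic subgroups by order — order 1: 1; order 2: 3; order 4: 2; order 5: 1; order 10: 3; order 20: 2.
Total: 12.

12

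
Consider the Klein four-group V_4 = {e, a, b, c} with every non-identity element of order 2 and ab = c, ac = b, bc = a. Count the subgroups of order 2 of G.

3

|G| = 4 and 2 | 4, so subgroups of order 2 are possible by Lagrange.
The subgroups of order 2 are: {e, a}; {e, b}; {e, c}.
So G has 3 subgroups of order 2.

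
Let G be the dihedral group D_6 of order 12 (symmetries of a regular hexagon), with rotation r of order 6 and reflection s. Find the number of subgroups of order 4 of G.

|G| = 12 and 4 | 12, so subgroups of order 4 are possible by Lagrange.
The subgroups of order 4 are: {e, r^3, r^2s, r^5s}; {e, r^3, s, r^3s}; {e, r^3, rs, r^4s}.
So G has 3 subgroups of order 4.

3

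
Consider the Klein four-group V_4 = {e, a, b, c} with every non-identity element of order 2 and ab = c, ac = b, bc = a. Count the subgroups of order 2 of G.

3

|G| = 4 and 2 | 4, so subgroups of order 2 are possible by Lagrange.
The subgroups of order 2 are: {e, a}; {e, b}; {e, c}.
So G has 3 subgroups of order 2.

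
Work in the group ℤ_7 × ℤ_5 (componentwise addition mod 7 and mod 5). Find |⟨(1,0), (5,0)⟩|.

7

|⟨(1,0)⟩| = 7 and |⟨(5,0)⟩| = 7, so |H| is a multiple of lcm(7, 7) = 7 and divides |G| = 35.
Closing under the operation: H = {(0,0), (1,0), (2,0), (3,0), (4,0), (5,0), (6,0)}, so |H| = 7.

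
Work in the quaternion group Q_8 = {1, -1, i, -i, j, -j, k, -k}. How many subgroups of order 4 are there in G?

3

|G| = 8 and 4 | 8, so subgroups of order 4 are possible by Lagrange.
The subgroups of order 4 are: {1, -1, i, -i}; {1, -1, j, -j}; {1, -1, k, -k}.
So G has 3 subgroups of order 4.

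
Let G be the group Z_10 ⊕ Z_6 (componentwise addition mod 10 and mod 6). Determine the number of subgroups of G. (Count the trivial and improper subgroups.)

|G| = 60, so by Lagrange every subgroup order divides 60. Divisors: 1, 2, 3, 4, 5, 6, 10, 12, 15, 20, 30, 60.
Subgroups by order — order 1: 1; order 2: 3; order 3: 1; order 4: 1; order 5: 1; order 6: 3; order 10: 3; order 12: 1; order 15: 1; order 20: 1; order 30: 3; order 60: 1.
Total: 1 + 3 + 1 + 1 + 1 + 3 + 3 + 1 + 1 + 1 + 3 + 1 = 20.

20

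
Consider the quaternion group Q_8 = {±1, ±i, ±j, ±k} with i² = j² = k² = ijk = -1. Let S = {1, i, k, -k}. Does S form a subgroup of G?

No

i ∈ S but its inverse -i ∉ S, so S is not a subgroup.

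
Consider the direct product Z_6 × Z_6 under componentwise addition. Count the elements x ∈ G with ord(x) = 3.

An element (a,b) has order lcm(ord(a), ord(b)); count pairs with lcm equal to 3.
Enumerating gives 8 such elements.

8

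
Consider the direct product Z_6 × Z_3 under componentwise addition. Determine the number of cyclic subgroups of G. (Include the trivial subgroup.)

10

Each element a generates a cyclic subgroup ⟨a⟩; distinct elements may generate the same one (a cyclic group of order d has φ(d) generators).
Cyclic subgroups by order — order 1: 1; order 2: 1; order 3: 4; order 6: 4.
Total: 10.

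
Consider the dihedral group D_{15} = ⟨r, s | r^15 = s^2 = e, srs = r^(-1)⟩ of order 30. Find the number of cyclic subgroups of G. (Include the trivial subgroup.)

Group the elements of G by the cyclic subgroup they generate; each cyclic subgroup of order d accounts for φ(d) elements.
Cyclic subgroups by order — order 1: 1; order 2: 15; order 3: 1; order 5: 1; order 15: 1.
Total: 19.

19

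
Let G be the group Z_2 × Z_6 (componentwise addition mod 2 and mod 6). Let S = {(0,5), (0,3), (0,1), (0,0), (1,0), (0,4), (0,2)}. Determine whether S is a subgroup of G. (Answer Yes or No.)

No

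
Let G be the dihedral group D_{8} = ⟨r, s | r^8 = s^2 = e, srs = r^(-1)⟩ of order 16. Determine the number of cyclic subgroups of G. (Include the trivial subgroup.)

Group the elements of G by the cyclic subgroup they generate; each cyclic subgroup of order d accounts for φ(d) elements.
Cyclic subgroups by order — order 1: 1; order 2: 9; order 4: 1; order 8: 1.
Total: 12.

12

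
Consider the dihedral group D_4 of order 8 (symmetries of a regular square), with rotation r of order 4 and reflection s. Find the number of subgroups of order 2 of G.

5

|G| = 8 and 2 | 8, so subgroups of order 2 are possible by Lagrange.
The subgroups of order 2 are: {e, r^2}; {e, r^2s}; {e, r^3s}; {e, rs}; … (5 in all).
So G has 5 subgroups of order 2.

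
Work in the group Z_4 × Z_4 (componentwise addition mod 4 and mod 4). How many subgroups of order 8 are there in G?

|G| = 16 and 8 | 16, so subgroups of order 8 are possible by Lagrange.
The subgroups of order 8 are: {(0,0), (0,1), (0,2), (0,3), (2,0), (2,1), (2,2), (2,3)}; {(0,0), (0,2), (1,0), (1,2), (2,0), (2,2), (3,0), (3,2)}; {(0,0), (0,2), (1,1), (1,3), (2,0), (2,2), (3,1), (3,3)}.
So G has 3 subgroups of order 8.

3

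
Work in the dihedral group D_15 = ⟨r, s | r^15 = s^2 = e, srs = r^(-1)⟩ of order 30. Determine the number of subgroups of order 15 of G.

1

|G| = 30 and 15 | 30, so subgroups of order 15 are possible by Lagrange.
The subgroups of order 15 are: {e, r, r^2, r^3, r^4, r^5, r^6, r^7, r^8, r^9, r^10, r^11, r^12, r^13, r^14}.
So G has 1 subgroup of order 15.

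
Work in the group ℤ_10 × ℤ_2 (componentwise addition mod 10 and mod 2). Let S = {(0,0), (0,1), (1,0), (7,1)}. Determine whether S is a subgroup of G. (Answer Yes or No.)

No

(1,0) ∈ S but its inverse (9,0) ∉ S, so S is not a subgroup.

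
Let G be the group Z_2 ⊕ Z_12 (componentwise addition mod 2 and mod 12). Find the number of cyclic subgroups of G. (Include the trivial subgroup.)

Group the elements of G by the cyclic subgroup they generate; each cyclic subgroup of order d accounts for φ(d) elements.
Cyclic subgroups by order — order 1: 1; order 2: 3; order 3: 1; order 4: 2; order 6: 3; order 12: 2.
Total: 12.

12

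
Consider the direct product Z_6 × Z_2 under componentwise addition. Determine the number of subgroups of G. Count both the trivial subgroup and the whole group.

|G| = 12, so by Lagrange every subgroup order divides 12. Divisors: 1, 2, 3, 4, 6, 12.
Subgroups by order — order 1: 1; order 2: 3; order 3: 1; order 4: 1; order 6: 3; order 12: 1.
Total: 1 + 3 + 1 + 1 + 3 + 1 = 10.

10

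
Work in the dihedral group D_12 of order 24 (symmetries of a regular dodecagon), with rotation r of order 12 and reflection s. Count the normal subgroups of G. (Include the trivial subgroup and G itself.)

G has 34 subgroups. Checking conjugation-invariance by order — order 1: 1/1 normal; order 2: 1/13 normal; order 3: 1/1 normal; order 4: 1/7 normal; order 6: 1/5 normal; order 8: 0/3 normal; order 12: 3/3 normal; order 24: 1/1 normal.
Total normal subgroups: 9.

9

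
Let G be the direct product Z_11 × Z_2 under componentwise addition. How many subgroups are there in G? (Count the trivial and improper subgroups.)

4

|G| = 22, so by Lagrange every subgroup order divides 22. Divisors: 1, 2, 11, 22.
Subgroups by order — order 1: 1; order 2: 1; order 11: 1; order 22: 1.
Total: 1 + 1 + 1 + 1 = 4.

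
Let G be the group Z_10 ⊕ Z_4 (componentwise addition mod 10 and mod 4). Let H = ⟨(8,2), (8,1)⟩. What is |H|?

20

|⟨(8,2)⟩| = 10 and |⟨(8,1)⟩| = 20, so |H| is a multiple of lcm(10, 20) = 20 and divides |G| = 40.
Closing under the operation: H = {(0,0), (0,1), (0,2), (0,3), (2,0), (2,1), (2,2), (2,3), (4,0), (4,1), (4,2), (4,3), (6,0), (6,1), (6,2), (6,3), (8,0), (8,1), (8,2), (8,3)}, so |H| = 20.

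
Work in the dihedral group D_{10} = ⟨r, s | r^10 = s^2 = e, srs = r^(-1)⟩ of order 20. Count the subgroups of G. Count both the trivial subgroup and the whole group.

|G| = 20, so by Lagrange every subgroup order divides 20. Divisors: 1, 2, 4, 5, 10, 20.
Subgroups by order — order 1: 1; order 2: 11; order 4: 5; order 5: 1; order 10: 3; order 20: 1.
Total: 1 + 11 + 5 + 1 + 3 + 1 = 22.

22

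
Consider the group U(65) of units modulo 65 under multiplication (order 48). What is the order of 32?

12

Compute successive powers of 32 mod 65: 32, 49, 8, 61, 2, 64, 33, 16, …; 32^12 ≡ 1 (mod 65).
So |⟨32⟩| = 12.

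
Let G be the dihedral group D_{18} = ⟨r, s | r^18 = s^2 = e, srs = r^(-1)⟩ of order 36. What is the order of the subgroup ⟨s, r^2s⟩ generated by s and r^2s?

|⟨s⟩| = 2 and |⟨r^2s⟩| = 2, so |H| is a multiple of lcm(2, 2) = 2 and divides |G| = 36.
Closing under the operation: H = {e, r^2, r^4, r^6, r^8, r^10, r^12, r^14, r^16, s, r^2s, r^4s, r^6s, r^8s, r^10s, r^12s, r^14s, r^16s}, so |H| = 18.

18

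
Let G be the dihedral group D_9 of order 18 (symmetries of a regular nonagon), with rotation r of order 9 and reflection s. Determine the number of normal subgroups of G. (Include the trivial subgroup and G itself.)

G has 16 subgroups. Checking conjugation-invariance by order — order 1: 1/1 normal; order 2: 0/9 normal; order 3: 1/1 normal; order 6: 0/3 normal; order 9: 1/1 normal; order 18: 1/1 normal.
Total normal subgroups: 4.

4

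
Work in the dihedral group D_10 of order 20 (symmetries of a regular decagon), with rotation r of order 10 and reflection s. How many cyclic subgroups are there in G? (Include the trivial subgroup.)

A cyclic subgroup of order d is generated by each of its φ(d) elements of order d, so the cyclic subgroups of order d number (#elements of order d)/φ(d).
Cyclic subgroups by order — order 1: 1; order 2: 11; order 5: 1; order 10: 1.
Total: 14.

14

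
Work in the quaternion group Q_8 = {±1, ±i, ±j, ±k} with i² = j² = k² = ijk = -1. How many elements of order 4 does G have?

6

The elements of order 4 are: i, -i, j, -j, k, -k.
That's 6.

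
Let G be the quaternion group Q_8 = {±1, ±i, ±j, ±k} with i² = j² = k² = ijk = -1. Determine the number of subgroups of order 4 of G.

3

|G| = 8 and 4 | 8, so subgroups of order 4 are possible by Lagrange.
The subgroups of order 4 are: {1, -1, i, -i}; {1, -1, j, -j}; {1, -1, k, -k}.
So G has 3 subgroups of order 4.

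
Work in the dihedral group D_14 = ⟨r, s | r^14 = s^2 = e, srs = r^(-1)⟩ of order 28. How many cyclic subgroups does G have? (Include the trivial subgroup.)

Group the elements of G by the cyclic subgroup they generate; each cyclic subgroup of order d accounts for φ(d) elements.
Cyclic subgroups by order — order 1: 1; order 2: 15; order 7: 1; order 14: 1.
Total: 18.

18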